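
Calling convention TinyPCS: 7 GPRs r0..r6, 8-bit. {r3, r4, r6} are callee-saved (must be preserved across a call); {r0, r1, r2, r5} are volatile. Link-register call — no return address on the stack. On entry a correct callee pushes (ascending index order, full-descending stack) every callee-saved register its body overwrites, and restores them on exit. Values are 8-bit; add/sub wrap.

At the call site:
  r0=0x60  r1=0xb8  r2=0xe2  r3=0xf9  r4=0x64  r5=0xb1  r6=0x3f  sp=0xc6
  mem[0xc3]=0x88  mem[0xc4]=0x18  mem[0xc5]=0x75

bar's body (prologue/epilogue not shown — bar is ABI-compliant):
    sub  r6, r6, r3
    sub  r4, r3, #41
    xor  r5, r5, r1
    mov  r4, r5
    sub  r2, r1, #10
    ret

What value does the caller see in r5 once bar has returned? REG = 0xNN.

REG = 0x09

prologue: push r4 -> mem[0xc5]=0x64, sp=0xc5
prologue: push r6 -> mem[0xc4]=0x3f, sp=0xc4
body[0] sub  r6, r6, r3 -> r6=0x46
body[1] sub  r4, r3, #41 -> r4=0xd0
body[2] xor  r5, r5, r1 -> r5=0x09
body[3] mov  r4, r5 -> r4=0x09
body[4] sub  r2, r1, #10 -> r2=0xae
epilogue: pop r6=0x3f, sp=0xc5
epilogue: pop r4=0x64, sp=0xc6
r5 is caller-saved -> body value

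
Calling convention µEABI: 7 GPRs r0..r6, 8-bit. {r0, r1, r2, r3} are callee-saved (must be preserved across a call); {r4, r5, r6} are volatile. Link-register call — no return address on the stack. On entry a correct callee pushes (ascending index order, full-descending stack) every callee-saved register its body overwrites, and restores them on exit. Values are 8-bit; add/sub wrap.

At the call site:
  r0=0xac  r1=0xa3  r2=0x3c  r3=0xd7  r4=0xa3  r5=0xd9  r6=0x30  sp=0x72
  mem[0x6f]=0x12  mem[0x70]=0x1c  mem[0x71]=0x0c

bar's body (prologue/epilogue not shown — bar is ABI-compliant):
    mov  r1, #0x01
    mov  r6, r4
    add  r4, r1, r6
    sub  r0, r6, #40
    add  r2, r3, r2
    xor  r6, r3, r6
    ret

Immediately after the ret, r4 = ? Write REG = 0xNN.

prologue: push r0 -> mem[0x71]=0xac, sp=0x71
prologue: push r1 -> mem[0x70]=0xa3, sp=0x70
prologue: push r2 -> mem[0x6f]=0x3c, sp=0x6f
body[0] mov  r1, #0x01 -> r1=0x01
body[1] mov  r6, r4 -> r6=0xa3
body[2] add  r4, r1, r6 -> r4=0xa4
body[3] sub  r0, r6, #40 -> r0=0x7b
body[4] add  r2, r3, r2 -> r2=0x13
body[5] xor  r6, r3, r6 -> r6=0x74
epilogue: pop r2=0x3c, sp=0x70
epilogue: pop r1=0xa3, sp=0x71
epilogue: pop r0=0xac, sp=0x72
r4 is caller-saved -> body value

REG = 0xa4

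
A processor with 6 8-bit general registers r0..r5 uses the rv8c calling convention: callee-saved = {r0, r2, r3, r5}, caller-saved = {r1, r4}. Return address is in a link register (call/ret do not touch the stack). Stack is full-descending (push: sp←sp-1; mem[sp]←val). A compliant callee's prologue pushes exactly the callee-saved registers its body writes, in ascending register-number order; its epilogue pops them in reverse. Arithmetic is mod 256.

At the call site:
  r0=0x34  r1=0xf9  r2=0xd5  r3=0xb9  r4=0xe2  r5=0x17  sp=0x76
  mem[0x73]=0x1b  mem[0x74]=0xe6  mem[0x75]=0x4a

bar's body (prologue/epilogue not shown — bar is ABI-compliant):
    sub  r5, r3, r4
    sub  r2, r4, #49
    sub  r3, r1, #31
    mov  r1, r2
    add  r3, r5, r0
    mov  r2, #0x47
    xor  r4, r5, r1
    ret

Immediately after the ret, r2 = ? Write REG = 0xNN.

REG = 0xd5

prologue: push r2 → mem[0x75]=0xd5, sp=0x75
prologue: push r3 → mem[0x74]=0xb9, sp=0x74
prologue: push r5 → mem[0x73]=0x17, sp=0x73
body[0] sub  r5, r3, r4 → r5=0xd7
body[1] sub  r2, r4, #49 → r2=0xb1
body[2] sub  r3, r1, #31 → r3=0xda
body[3] mov  r1, r2 → r1=0xb1
body[4] add  r3, r5, r0 → r3=0x0b
body[5] mov  r2, #0x47 → r2=0x47
body[6] xor  r4, r5, r1 → r4=0x66
epilogue: pop r5=0x17, sp=0x74
epilogue: pop r3=0xb9, sp=0x75
epilogue: pop r2=0xd5, sp=0x76
r2 is callee-saved → restored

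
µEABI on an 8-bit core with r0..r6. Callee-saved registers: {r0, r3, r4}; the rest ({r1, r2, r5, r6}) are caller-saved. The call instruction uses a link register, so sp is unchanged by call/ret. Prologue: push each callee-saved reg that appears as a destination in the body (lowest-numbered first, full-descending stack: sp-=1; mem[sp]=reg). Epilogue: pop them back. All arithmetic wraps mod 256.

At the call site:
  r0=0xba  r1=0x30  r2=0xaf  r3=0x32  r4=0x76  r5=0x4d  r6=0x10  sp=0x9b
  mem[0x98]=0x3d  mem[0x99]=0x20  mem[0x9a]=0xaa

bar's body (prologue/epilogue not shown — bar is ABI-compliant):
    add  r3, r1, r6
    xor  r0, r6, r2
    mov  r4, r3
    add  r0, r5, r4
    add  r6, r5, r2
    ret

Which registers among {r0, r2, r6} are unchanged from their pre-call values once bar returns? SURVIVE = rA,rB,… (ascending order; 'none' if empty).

SURVIVE = r0,r2

prologue: push r0 → mem[0x9a]=0xba, sp=0x9a
prologue: push r3 → mem[0x99]=0x32, sp=0x99
prologue: push r4 → mem[0x98]=0x76, sp=0x98
body[0] add  r3, r1, r6 → r3=0x40
body[1] xor  r0, r6, r2 → r0=0xbf
body[2] mov  r4, r3 → r4=0x40
body[3] add  r0, r5, r4 → r0=0x8d
body[4] add  r6, r5, r2 → r6=0xfc
epilogue: pop r4=0x76, sp=0x99
epilogue: pop r3=0x32, sp=0x9a
epilogue: pop r0=0xba, sp=0x9b
r0: callee-saved, written=True
r2: caller-saved, written=False
r6: caller-saved, written=True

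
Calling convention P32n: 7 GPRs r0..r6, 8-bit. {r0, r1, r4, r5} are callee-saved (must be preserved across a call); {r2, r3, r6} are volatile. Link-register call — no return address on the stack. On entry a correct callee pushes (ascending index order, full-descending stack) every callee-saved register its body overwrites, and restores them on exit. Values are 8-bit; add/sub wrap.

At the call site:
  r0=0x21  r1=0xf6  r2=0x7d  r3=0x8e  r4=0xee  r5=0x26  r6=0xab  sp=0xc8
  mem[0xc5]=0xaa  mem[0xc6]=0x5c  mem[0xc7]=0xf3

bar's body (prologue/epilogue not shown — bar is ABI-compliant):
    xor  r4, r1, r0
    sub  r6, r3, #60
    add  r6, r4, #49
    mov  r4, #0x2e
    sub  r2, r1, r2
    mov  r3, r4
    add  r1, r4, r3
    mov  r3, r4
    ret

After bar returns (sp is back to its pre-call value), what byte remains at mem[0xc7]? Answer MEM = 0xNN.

MEM = 0xf6

prologue: push r1 → mem[0xc7]=0xf6, sp=0xc7
prologue: push r4 → mem[0xc6]=0xee, sp=0xc6
body[0] xor  r4, r1, r0 → r4=0xd7
body[1] sub  r6, r3, #60 → r6=0x52
body[2] add  r6, r4, #49 → r6=0x08
body[3] mov  r4, #0x2e → r4=0x2e
body[4] sub  r2, r1, r2 → r2=0x79
body[5] mov  r3, r4 → r3=0x2e
body[6] add  r1, r4, r3 → r1=0x5c
body[7] mov  r3, r4 → r3=0x2e
epilogue: pop r4=0xee, sp=0xc7
epilogue: pop r1=0xf6, sp=0xc8
prologue pushed ['r1', 'r4'] at ['0xc7', '0xc6']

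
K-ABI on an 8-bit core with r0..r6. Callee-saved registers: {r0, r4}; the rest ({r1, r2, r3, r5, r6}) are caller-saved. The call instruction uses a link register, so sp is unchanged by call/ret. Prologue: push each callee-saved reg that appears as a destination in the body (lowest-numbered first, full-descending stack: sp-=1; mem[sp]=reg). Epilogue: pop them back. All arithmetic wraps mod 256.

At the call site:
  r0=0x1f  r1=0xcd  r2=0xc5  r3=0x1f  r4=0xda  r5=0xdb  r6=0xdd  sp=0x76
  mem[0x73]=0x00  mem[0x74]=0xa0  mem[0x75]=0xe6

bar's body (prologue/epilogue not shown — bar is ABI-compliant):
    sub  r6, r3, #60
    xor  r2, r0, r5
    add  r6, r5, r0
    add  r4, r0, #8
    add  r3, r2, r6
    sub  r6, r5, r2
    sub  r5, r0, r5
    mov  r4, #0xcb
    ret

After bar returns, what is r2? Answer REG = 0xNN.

prologue: push r4 -> mem[0x75]=0xda, sp=0x75
body[0] sub  r6, r3, #60 -> r6=0xe3
body[1] xor  r2, r0, r5 -> r2=0xc4
body[2] add  r6, r5, r0 -> r6=0xfa
body[3] add  r4, r0, #8 -> r4=0x27
body[4] add  r3, r2, r6 -> r3=0xbe
body[5] sub  r6, r5, r2 -> r6=0x17
body[6] sub  r5, r0, r5 -> r5=0x44
body[7] mov  r4, #0xcb -> r4=0xcb
epilogue: pop r4=0xda, sp=0x76
r2 is caller-saved -> body value

REG = 0xc4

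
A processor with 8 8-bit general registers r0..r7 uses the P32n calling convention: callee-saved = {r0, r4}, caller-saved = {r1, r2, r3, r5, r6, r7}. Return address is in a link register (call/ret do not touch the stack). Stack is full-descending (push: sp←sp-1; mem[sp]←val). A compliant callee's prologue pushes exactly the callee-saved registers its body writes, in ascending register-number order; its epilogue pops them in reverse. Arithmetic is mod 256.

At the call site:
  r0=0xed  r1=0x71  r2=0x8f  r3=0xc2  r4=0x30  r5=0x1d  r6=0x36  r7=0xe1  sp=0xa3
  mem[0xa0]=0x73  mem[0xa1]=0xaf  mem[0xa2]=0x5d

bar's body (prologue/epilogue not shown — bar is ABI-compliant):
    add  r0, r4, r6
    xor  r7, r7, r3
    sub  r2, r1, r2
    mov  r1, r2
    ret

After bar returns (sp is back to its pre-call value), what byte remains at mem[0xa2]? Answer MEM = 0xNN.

MEM = 0xed

prologue: push r0 -> mem[0xa2]=0xed, sp=0xa2
body[0] add  r0, r4, r6 -> r0=0x66
body[1] xor  r7, r7, r3 -> r7=0x23
body[2] sub  r2, r1, r2 -> r2=0xe2
body[3] mov  r1, r2 -> r1=0xe2
epilogue: pop r0=0xed, sp=0xa3
prologue pushed ['r0'] at ['0xa2']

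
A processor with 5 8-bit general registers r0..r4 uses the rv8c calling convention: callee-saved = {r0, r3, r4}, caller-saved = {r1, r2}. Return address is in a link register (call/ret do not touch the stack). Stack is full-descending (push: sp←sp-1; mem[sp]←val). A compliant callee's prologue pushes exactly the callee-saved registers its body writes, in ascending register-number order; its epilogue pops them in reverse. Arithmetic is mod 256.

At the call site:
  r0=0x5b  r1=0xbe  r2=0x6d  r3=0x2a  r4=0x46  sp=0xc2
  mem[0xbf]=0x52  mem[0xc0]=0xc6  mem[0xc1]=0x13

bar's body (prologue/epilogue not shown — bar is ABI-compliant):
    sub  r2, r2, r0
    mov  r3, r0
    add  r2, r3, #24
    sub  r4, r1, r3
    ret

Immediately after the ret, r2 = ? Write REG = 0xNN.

prologue: push r3 → mem[0xc1]=0x2a, sp=0xc1
prologue: push r4 → mem[0xc0]=0x46, sp=0xc0
body[0] sub  r2, r2, r0 → r2=0x12
body[1] mov  r3, r0 → r3=0x5b
body[2] add  r2, r3, #24 → r2=0x73
body[3] sub  r4, r1, r3 → r4=0x63
epilogue: pop r4=0x46, sp=0xc1
epilogue: pop r3=0x2a, sp=0xc2
r2 is caller-saved → body value

REG = 0x73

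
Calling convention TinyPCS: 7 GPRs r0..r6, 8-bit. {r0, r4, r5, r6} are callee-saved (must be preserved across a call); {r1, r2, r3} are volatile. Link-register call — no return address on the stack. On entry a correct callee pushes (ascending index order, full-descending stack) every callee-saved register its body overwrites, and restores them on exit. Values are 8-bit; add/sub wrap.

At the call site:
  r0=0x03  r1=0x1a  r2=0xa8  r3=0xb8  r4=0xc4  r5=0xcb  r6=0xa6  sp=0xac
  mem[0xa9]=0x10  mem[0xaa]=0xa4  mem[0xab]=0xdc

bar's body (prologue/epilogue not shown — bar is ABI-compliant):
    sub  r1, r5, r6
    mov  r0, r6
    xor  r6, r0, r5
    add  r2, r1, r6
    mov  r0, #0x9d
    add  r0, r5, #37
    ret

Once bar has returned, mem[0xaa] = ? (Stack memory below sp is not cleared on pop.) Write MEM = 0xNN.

prologue: push r0 -> mem[0xab]=0x03, sp=0xab
prologue: push r6 -> mem[0xaa]=0xa6, sp=0xaa
body[0] sub  r1, r5, r6 -> r1=0x25
body[1] mov  r0, r6 -> r0=0xa6
body[2] xor  r6, r0, r5 -> r6=0x6d
body[3] add  r2, r1, r6 -> r2=0x92
body[4] mov  r0, #0x9d -> r0=0x9d
body[5] add  r0, r5, #37 -> r0=0xf0
epilogue: pop r6=0xa6, sp=0xab
epilogue: pop r0=0x03, sp=0xac
prologue pushed ['r0', 'r6'] at ['0xab', '0xaa']

MEM = 0xa6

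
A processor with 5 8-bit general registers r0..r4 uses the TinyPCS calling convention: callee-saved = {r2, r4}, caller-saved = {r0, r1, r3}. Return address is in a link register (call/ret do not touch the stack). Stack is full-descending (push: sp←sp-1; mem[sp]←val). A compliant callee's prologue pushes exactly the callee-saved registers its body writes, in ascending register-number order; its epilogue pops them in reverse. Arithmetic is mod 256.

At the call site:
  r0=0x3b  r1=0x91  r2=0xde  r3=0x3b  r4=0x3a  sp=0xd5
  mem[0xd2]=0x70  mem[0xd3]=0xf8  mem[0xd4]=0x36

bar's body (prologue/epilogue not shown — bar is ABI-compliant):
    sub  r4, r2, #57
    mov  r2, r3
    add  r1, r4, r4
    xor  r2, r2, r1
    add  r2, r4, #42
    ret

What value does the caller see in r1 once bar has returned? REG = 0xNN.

REG = 0x4a

prologue: push r2 → mem[0xd4]=0xde, sp=0xd4
prologue: push r4 → mem[0xd3]=0x3a, sp=0xd3
body[0] sub  r4, r2, #57 → r4=0xa5
body[1] mov  r2, r3 → r2=0x3b
body[2] add  r1, r4, r4 → r1=0x4a
body[3] xor  r2, r2, r1 → r2=0x71
body[4] add  r2, r4, #42 → r2=0xcf
epilogue: pop r4=0x3a, sp=0xd4
epilogue: pop r2=0xde, sp=0xd5
r1 is caller-saved → body value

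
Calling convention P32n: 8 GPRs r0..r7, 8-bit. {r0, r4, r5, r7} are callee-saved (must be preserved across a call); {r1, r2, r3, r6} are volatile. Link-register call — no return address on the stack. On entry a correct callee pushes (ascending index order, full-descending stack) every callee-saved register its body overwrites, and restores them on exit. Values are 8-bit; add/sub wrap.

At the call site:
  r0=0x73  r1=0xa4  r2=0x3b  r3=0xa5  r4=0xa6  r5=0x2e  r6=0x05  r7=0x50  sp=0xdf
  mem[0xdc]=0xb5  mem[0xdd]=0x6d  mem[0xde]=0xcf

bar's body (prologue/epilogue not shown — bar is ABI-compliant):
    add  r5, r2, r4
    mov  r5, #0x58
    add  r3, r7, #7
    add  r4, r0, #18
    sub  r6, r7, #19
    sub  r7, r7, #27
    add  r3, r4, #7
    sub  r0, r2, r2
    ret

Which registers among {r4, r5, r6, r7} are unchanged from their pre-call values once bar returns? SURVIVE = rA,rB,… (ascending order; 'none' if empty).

SURVIVE = r4,r5,r7

prologue: push r0 -> mem[0xde]=0x73, sp=0xde
prologue: push r4 -> mem[0xdd]=0xa6, sp=0xdd
prologue: push r5 -> mem[0xdc]=0x2e, sp=0xdc
prologue: push r7 -> mem[0xdb]=0x50, sp=0xdb
body[0] add  r5, r2, r4 -> r5=0xe1
body[1] mov  r5, #0x58 -> r5=0x58
body[2] add  r3, r7, #7 -> r3=0x57
body[3] add  r4, r0, #18 -> r4=0x85
body[4] sub  r6, r7, #19 -> r6=0x3d
body[5] sub  r7, r7, #27 -> r7=0x35
body[6] add  r3, r4, #7 -> r3=0x8c
body[7] sub  r0, r2, r2 -> r0=0x00
epilogue: pop r7=0x50, sp=0xdc
epilogue: pop r5=0x2e, sp=0xdd
epilogue: pop r4=0xa6, sp=0xde
epilogue: pop r0=0x73, sp=0xdf
r4: callee-saved, written=True
r5: callee-saved, written=True
r6: caller-saved, written=True
r7: callee-saved, written=True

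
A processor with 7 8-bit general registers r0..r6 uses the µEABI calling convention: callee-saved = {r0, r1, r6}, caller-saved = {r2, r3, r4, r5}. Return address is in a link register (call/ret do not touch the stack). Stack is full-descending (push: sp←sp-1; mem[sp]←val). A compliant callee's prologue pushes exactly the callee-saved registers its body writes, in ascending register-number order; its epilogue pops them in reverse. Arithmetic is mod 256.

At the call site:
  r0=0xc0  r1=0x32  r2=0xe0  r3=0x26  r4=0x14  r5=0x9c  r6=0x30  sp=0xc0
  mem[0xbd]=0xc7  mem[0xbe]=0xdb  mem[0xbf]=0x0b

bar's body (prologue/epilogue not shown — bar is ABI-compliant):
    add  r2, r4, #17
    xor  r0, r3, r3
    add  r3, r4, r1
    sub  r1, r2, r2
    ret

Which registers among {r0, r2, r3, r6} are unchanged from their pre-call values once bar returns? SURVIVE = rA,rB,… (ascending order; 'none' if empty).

prologue: push r0 -> mem[0xbf]=0xc0, sp=0xbf
prologue: push r1 -> mem[0xbe]=0x32, sp=0xbe
body[0] add  r2, r4, #17 -> r2=0x25
body[1] xor  r0, r3, r3 -> r0=0x00
body[2] add  r3, r4, r1 -> r3=0x46
body[3] sub  r1, r2, r2 -> r1=0x00
epilogue: pop r1=0x32, sp=0xbf
epilogue: pop r0=0xc0, sp=0xc0
r0: callee-saved, written=True
r2: caller-saved, written=True
r3: caller-saved, written=True
r6: callee-saved, written=False

SURVIVE = r0,r6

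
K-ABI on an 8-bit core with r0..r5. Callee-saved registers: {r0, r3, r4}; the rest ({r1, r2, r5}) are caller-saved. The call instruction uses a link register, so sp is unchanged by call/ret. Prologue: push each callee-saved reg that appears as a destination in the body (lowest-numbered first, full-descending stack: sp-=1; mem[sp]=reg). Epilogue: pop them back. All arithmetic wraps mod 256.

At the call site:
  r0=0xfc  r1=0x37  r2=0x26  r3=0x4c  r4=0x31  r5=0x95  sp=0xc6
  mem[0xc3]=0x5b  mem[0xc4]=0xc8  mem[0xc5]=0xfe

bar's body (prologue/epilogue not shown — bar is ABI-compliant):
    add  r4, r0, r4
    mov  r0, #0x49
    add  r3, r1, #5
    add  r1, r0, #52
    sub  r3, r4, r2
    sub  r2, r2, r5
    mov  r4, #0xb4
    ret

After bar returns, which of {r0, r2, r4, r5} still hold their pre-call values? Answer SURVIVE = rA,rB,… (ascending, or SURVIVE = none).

prologue: push r0 -> mem[0xc5]=0xfc, sp=0xc5
prologue: push r3 -> mem[0xc4]=0x4c, sp=0xc4
prologue: push r4 -> mem[0xc3]=0x31, sp=0xc3
body[0] add  r4, r0, r4 -> r4=0x2d
body[1] mov  r0, #0x49 -> r0=0x49
body[2] add  r3, r1, #5 -> r3=0x3c
body[3] add  r1, r0, #52 -> r1=0x7d
body[4] sub  r3, r4, r2 -> r3=0x07
body[5] sub  r2, r2, r5 -> r2=0x91
body[6] mov  r4, #0xb4 -> r4=0xb4
epilogue: pop r4=0x31, sp=0xc4
epilogue: pop r3=0x4c, sp=0xc5
epilogue: pop r0=0xfc, sp=0xc6
r0: callee-saved, written=True
r2: caller-saved, written=True
r4: callee-saved, written=True
r5: caller-saved, written=False

SURVIVE = r0,r4,r5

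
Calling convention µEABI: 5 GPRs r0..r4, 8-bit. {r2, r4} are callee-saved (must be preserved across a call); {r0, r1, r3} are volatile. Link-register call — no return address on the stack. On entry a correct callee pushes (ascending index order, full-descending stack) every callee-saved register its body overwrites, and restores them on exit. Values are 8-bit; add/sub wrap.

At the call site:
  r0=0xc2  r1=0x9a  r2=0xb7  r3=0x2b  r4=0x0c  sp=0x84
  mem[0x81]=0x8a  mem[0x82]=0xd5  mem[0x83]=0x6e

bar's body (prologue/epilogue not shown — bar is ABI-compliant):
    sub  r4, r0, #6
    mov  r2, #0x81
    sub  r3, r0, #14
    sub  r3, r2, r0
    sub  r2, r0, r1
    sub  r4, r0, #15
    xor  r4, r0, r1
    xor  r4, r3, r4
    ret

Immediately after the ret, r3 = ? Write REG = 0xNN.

prologue: push r2 -> mem[0x83]=0xb7, sp=0x83
prologue: push r4 -> mem[0x82]=0x0c, sp=0x82
body[0] sub  r4, r0, #6 -> r4=0xbc
body[1] mov  r2, #0x81 -> r2=0x81
body[2] sub  r3, r0, #14 -> r3=0xb4
body[3] sub  r3, r2, r0 -> r3=0xbf
body[4] sub  r2, r0, r1 -> r2=0x28
body[5] sub  r4, r0, #15 -> r4=0xb3
body[6] xor  r4, r0, r1 -> r4=0x58
body[7] xor  r4, r3, r4 -> r4=0xe7
epilogue: pop r4=0x0c, sp=0x83
epilogue: pop r2=0xb7, sp=0x84
r3 is caller-saved -> body value

REG = 0xbf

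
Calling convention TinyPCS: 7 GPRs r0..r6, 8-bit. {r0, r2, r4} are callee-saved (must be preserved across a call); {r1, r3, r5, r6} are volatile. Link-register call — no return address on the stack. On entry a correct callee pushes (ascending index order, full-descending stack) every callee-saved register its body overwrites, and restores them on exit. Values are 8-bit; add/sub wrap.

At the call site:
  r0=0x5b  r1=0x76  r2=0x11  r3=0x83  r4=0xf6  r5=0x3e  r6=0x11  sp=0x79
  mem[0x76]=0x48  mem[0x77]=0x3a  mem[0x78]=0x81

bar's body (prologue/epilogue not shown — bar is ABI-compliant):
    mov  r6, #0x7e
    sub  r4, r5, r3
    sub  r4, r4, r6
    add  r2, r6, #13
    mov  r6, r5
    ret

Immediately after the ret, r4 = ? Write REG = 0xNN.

prologue: push r2 → mem[0x78]=0x11, sp=0x78
prologue: push r4 → mem[0x77]=0xf6, sp=0x77
body[0] mov  r6, #0x7e → r6=0x7e
body[1] sub  r4, r5, r3 → r4=0xbb
body[2] sub  r4, r4, r6 → r4=0x3d
body[3] add  r2, r6, #13 → r2=0x8b
body[4] mov  r6, r5 → r6=0x3e
epilogue: pop r4=0xf6, sp=0x78
epilogue: pop r2=0x11, sp=0x79
r4 is callee-saved → restored

REG = 0xf6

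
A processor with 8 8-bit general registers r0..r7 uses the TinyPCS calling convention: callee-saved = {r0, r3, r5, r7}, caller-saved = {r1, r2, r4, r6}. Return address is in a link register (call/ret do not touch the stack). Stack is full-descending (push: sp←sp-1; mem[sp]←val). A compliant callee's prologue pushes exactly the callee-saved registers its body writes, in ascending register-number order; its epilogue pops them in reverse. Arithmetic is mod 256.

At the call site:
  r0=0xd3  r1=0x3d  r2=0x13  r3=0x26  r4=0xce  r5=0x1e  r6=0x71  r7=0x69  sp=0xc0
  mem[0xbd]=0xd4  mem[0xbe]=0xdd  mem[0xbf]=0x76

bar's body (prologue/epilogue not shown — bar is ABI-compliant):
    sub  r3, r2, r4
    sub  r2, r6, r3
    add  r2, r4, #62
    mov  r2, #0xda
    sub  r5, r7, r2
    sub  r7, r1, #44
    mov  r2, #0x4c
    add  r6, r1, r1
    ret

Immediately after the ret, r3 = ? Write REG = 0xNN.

REG = 0x26

prologue: push r3 → mem[0xbf]=0x26, sp=0xbf
prologue: push r5 → mem[0xbe]=0x1e, sp=0xbe
prologue: push r7 → mem[0xbd]=0x69, sp=0xbd
body[0] sub  r3, r2, r4 → r3=0x45
body[1] sub  r2, r6, r3 → r2=0x2c
body[2] add  r2, r4, #62 → r2=0x0c
body[3] mov  r2, #0xda → r2=0xda
body[4] sub  r5, r7, r2 → r5=0x8f
body[5] sub  r7, r1, #44 → r7=0x11
body[6] mov  r2, #0x4c → r2=0x4c
body[7] add  r6, r1, r1 → r6=0x7a
epilogue: pop r7=0x69, sp=0xbe
epilogue: pop r5=0x1e, sp=0xbf
epilogue: pop r3=0x26, sp=0xc0
r3 is callee-saved → restored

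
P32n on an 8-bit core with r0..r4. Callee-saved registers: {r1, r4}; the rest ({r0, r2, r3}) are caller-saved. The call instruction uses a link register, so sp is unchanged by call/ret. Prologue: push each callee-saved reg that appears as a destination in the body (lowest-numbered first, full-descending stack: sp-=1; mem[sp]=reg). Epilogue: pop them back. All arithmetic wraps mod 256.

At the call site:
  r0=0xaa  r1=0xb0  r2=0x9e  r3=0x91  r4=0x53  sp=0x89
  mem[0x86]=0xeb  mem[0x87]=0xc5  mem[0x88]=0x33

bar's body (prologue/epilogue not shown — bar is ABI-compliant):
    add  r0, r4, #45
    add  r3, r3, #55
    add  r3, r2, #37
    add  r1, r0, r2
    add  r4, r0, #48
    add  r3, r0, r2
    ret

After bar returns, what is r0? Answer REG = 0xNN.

REG = 0x80

prologue: push r1 → mem[0x88]=0xb0, sp=0x88
prologue: push r4 → mem[0x87]=0x53, sp=0x87
body[0] add  r0, r4, #45 → r0=0x80
body[1] add  r3, r3, #55 → r3=0xc8
body[2] add  r3, r2, #37 → r3=0xc3
body[3] add  r1, r0, r2 → r1=0x1e
body[4] add  r4, r0, #48 → r4=0xb0
body[5] add  r3, r0, r2 → r3=0x1e
epilogue: pop r4=0x53, sp=0x88
epilogue: pop r1=0xb0, sp=0x89
r0 is caller-saved → body value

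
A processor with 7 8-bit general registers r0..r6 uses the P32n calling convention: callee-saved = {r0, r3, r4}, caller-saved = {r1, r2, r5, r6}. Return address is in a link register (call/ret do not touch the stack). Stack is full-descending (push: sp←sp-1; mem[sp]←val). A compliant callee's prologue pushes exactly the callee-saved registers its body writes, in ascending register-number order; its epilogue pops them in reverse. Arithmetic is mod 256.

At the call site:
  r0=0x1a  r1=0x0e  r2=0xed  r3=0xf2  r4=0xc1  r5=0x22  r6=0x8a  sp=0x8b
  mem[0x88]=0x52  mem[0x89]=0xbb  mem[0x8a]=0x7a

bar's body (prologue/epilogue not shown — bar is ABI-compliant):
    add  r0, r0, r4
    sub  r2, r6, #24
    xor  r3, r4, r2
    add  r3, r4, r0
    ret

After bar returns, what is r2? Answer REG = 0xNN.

REG = 0x72

prologue: push r0 → mem[0x8a]=0x1a, sp=0x8a
prologue: push r3 → mem[0x89]=0xf2, sp=0x89
body[0] add  r0, r0, r4 → r0=0xdb
body[1] sub  r2, r6, #24 → r2=0x72
body[2] xor  r3, r4, r2 → r3=0xb3
body[3] add  r3, r4, r0 → r3=0x9c
epilogue: pop r3=0xf2, sp=0x8a
epilogue: pop r0=0x1a, sp=0x8b
r2 is caller-saved → body value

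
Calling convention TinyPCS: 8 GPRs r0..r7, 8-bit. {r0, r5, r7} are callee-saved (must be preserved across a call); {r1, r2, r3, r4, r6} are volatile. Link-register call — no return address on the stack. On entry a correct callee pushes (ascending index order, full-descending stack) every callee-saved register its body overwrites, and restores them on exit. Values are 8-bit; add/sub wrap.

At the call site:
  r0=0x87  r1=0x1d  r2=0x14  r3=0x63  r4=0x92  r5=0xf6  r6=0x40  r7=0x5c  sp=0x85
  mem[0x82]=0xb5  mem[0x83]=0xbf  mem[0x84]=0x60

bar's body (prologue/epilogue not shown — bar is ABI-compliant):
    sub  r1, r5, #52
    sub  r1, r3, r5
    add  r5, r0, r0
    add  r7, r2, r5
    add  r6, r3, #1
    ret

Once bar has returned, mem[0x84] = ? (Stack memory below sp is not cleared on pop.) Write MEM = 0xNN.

MEM = 0xf6

prologue: push r5 → mem[0x84]=0xf6, sp=0x84
prologue: push r7 → mem[0x83]=0x5c, sp=0x83
body[0] sub  r1, r5, #52 → r1=0xc2
body[1] sub  r1, r3, r5 → r1=0x6d
body[2] add  r5, r0, r0 → r5=0x0e
body[3] add  r7, r2, r5 → r7=0x22
body[4] add  r6, r3, #1 → r6=0x64
epilogue: pop r7=0x5c, sp=0x84
epilogue: pop r5=0xf6, sp=0x85
prologue pushed ['r5', 'r7'] at ['0x84', '0x83']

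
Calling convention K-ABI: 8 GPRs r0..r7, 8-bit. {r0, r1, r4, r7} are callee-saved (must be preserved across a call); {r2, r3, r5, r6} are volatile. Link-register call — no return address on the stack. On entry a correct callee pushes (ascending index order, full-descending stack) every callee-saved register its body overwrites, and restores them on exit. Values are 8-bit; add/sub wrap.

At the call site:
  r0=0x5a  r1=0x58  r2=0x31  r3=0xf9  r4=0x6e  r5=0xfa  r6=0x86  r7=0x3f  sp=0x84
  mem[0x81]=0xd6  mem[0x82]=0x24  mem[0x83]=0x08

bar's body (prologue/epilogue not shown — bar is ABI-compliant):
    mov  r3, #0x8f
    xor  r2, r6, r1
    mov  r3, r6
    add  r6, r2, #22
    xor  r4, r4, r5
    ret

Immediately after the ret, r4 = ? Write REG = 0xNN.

REG = 0x6e

prologue: push r4 -> mem[0x83]=0x6e, sp=0x83
body[0] mov  r3, #0x8f -> r3=0x8f
body[1] xor  r2, r6, r1 -> r2=0xde
body[2] mov  r3, r6 -> r3=0x86
body[3] add  r6, r2, #22 -> r6=0xf4
body[4] xor  r4, r4, r5 -> r4=0x94
epilogue: pop r4=0x6e, sp=0x84
r4 is callee-saved -> restored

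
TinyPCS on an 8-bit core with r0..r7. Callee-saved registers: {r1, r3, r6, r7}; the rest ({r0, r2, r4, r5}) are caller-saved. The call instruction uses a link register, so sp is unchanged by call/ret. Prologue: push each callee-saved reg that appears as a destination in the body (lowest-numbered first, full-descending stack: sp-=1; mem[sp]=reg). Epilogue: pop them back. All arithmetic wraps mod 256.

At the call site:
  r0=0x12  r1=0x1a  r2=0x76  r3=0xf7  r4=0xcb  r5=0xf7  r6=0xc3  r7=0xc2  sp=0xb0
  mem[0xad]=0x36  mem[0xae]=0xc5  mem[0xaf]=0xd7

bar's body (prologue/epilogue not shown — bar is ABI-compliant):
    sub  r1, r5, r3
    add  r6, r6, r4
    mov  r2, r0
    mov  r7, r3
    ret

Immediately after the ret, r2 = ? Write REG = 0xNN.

prologue: push r1 → mem[0xaf]=0x1a, sp=0xaf
prologue: push r6 → mem[0xae]=0xc3, sp=0xae
prologue: push r7 → mem[0xad]=0xc2, sp=0xad
body[0] sub  r1, r5, r3 → r1=0x00
body[1] add  r6, r6, r4 → r6=0x8e
body[2] mov  r2, r0 → r2=0x12
body[3] mov  r7, r3 → r7=0xf7
epilogue: pop r7=0xc2, sp=0xae
epilogue: pop r6=0xc3, sp=0xaf
epilogue: pop r1=0x1a, sp=0xb0
r2 is caller-saved → body value

REG = 0x12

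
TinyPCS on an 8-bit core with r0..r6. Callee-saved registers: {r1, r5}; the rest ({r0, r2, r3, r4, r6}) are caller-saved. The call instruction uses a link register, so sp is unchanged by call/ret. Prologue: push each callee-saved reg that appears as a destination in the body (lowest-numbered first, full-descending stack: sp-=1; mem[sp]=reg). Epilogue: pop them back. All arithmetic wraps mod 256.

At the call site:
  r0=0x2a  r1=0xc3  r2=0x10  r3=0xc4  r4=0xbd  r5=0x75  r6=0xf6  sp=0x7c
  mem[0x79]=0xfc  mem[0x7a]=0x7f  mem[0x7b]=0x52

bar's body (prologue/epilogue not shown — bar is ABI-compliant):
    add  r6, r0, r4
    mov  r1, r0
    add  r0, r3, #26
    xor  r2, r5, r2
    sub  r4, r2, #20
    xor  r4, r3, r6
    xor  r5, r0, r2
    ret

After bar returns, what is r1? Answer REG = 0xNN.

REG = 0xc3

prologue: push r1 -> mem[0x7b]=0xc3, sp=0x7b
prologue: push r5 -> mem[0x7a]=0x75, sp=0x7a
body[0] add  r6, r0, r4 -> r6=0xe7
body[1] mov  r1, r0 -> r1=0x2a
body[2] add  r0, r3, #26 -> r0=0xde
body[3] xor  r2, r5, r2 -> r2=0x65
body[4] sub  r4, r2, #20 -> r4=0x51
body[5] xor  r4, r3, r6 -> r4=0x23
body[6] xor  r5, r0, r2 -> r5=0xbb
epilogue: pop r5=0x75, sp=0x7b
epilogue: pop r1=0xc3, sp=0x7c
r1 is callee-saved -> restored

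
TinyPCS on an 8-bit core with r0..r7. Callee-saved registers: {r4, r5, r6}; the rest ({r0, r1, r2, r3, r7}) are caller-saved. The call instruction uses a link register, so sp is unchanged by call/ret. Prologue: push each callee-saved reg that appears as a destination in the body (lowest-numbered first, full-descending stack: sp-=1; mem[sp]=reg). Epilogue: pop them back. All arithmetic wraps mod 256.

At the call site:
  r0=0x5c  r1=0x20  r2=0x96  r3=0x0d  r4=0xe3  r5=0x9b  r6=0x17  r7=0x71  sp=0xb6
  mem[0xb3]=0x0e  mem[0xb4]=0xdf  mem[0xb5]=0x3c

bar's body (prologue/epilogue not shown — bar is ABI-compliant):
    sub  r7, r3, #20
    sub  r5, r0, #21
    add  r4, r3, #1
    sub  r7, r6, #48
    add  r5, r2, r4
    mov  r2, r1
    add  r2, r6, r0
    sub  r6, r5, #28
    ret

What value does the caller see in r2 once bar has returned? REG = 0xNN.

REG = 0x73

prologue: push r4 -> mem[0xb5]=0xe3, sp=0xb5
prologue: push r5 -> mem[0xb4]=0x9b, sp=0xb4
prologue: push r6 -> mem[0xb3]=0x17, sp=0xb3
body[0] sub  r7, r3, #20 -> r7=0xf9
body[1] sub  r5, r0, #21 -> r5=0x47
body[2] add  r4, r3, #1 -> r4=0x0e
body[3] sub  r7, r6, #48 -> r7=0xe7
body[4] add  r5, r2, r4 -> r5=0xa4
body[5] mov  r2, r1 -> r2=0x20
body[6] add  r2, r6, r0 -> r2=0x73
body[7] sub  r6, r5, #28 -> r6=0x88
epilogue: pop r6=0x17, sp=0xb4
epilogue: pop r5=0x9b, sp=0xb5
epilogue: pop r4=0xe3, sp=0xb6
r2 is caller-saved -> body value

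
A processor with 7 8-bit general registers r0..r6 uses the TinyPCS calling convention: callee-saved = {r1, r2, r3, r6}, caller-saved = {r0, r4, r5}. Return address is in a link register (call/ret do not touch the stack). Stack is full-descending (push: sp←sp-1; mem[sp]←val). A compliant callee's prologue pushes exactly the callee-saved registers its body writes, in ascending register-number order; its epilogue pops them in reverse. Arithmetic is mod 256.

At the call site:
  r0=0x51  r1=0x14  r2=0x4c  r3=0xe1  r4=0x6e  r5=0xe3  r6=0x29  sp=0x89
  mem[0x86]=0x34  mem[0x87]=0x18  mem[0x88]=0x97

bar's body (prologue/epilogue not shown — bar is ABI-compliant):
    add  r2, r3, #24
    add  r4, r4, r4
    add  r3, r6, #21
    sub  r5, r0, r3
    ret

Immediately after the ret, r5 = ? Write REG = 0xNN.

REG = 0x13

prologue: push r2 → mem[0x88]=0x4c, sp=0x88
prologue: push r3 → mem[0x87]=0xe1, sp=0x87
body[0] add  r2, r3, #24 → r2=0xf9
body[1] add  r4, r4, r4 → r4=0xdc
body[2] add  r3, r6, #21 → r3=0x3e
body[3] sub  r5, r0, r3 → r5=0x13
epilogue: pop r3=0xe1, sp=0x88
epilogue: pop r2=0x4c, sp=0x89
r5 is caller-saved → body value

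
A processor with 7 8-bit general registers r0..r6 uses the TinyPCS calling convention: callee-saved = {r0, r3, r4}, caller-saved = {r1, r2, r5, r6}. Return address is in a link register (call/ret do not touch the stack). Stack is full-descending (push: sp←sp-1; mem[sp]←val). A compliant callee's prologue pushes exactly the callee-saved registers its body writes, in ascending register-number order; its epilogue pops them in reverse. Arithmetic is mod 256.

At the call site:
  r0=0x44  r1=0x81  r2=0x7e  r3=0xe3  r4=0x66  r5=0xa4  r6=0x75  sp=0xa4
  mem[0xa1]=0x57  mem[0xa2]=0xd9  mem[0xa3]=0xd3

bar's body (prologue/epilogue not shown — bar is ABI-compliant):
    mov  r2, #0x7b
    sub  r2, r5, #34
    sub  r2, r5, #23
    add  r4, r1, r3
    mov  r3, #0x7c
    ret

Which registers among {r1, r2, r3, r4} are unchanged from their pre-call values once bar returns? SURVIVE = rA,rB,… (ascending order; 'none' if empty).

prologue: push r3 -> mem[0xa3]=0xe3, sp=0xa3
prologue: push r4 -> mem[0xa2]=0x66, sp=0xa2
body[0] mov  r2, #0x7b -> r2=0x7b
body[1] sub  r2, r5, #34 -> r2=0x82
body[2] sub  r2, r5, #23 -> r2=0x8d
body[3] add  r4, r1, r3 -> r4=0x64
body[4] mov  r3, #0x7c -> r3=0x7c
epilogue: pop r4=0x66, sp=0xa3
epilogue: pop r3=0xe3, sp=0xa4
r1: caller-saved, written=False
r2: caller-saved, written=True
r3: callee-saved, written=True
r4: callee-saved, written=True

SURVIVE = r1,r3,r4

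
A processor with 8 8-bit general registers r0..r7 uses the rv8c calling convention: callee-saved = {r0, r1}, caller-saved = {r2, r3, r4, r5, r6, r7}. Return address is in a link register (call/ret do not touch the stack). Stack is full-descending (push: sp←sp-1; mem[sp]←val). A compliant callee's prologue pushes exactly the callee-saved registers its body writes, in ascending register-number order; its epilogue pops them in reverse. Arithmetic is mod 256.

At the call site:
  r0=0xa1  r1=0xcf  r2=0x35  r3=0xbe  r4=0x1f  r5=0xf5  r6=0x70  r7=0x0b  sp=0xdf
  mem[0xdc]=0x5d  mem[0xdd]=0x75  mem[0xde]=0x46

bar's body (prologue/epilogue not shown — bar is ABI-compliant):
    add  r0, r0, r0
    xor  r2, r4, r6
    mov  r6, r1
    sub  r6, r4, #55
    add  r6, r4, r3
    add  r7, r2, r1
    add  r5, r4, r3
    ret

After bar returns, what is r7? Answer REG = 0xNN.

prologue: push r0 -> mem[0xde]=0xa1, sp=0xde
body[0] add  r0, r0, r0 -> r0=0x42
body[1] xor  r2, r4, r6 -> r2=0x6f
body[2] mov  r6, r1 -> r6=0xcf
body[3] sub  r6, r4, #55 -> r6=0xe8
body[4] add  r6, r4, r3 -> r6=0xdd
body[5] add  r7, r2, r1 -> r7=0x3e
body[6] add  r5, r4, r3 -> r5=0xdd
epilogue: pop r0=0xa1, sp=0xdf
r7 is caller-saved -> body value

REG = 0x3e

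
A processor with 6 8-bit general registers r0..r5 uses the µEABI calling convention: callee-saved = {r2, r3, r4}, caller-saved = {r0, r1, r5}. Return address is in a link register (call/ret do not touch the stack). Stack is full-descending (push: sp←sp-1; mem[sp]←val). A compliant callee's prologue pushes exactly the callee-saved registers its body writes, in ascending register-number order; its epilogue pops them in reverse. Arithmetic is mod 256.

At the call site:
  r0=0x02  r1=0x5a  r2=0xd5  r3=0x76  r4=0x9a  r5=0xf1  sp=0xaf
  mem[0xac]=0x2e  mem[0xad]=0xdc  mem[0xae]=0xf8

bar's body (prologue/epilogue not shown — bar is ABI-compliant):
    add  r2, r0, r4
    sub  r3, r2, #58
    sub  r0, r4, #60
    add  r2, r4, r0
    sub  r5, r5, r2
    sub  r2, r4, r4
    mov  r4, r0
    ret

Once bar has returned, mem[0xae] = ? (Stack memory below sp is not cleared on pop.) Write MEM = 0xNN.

prologue: push r2 → mem[0xae]=0xd5, sp=0xae
prologue: push r3 → mem[0xad]=0x76, sp=0xad
prologue: push r4 → mem[0xac]=0x9a, sp=0xac
body[0] add  r2, r0, r4 → r2=0x9c
body[1] sub  r3, r2, #58 → r3=0x62
body[2] sub  r0, r4, #60 → r0=0x5e
body[3] add  r2, r4, r0 → r2=0xf8
body[4] sub  r5, r5, r2 → r5=0xf9
body[5] sub  r2, r4, r4 → r2=0x00
body[6] mov  r4, r0 → r4=0x5e
epilogue: pop r4=0x9a, sp=0xad
epilogue: pop r3=0x76, sp=0xae
epilogue: pop r2=0xd5, sp=0xaf
prologue pushed ['r2', 'r3', 'r4'] at ['0xae', '0xad', '0xac']

MEM = 0xd5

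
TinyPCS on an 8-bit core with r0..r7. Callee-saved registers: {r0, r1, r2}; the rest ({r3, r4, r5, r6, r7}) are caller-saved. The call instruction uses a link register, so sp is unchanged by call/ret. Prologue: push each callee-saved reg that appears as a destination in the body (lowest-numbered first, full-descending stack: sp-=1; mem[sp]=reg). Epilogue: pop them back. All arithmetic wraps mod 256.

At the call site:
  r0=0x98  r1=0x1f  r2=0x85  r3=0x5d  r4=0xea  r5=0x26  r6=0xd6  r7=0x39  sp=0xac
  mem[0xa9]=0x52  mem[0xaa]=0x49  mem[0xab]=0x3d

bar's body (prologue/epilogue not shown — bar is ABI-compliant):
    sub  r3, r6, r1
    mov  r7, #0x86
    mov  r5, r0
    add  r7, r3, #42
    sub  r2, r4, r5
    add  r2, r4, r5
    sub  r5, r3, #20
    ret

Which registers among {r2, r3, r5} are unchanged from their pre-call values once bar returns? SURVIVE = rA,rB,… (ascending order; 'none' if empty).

prologue: push r2 → mem[0xab]=0x85, sp=0xab
body[0] sub  r3, r6, r1 → r3=0xb7
body[1] mov  r7, #0x86 → r7=0x86
body[2] mov  r5, r0 → r5=0x98
body[3] add  r7, r3, #42 → r7=0xe1
body[4] sub  r2, r4, r5 → r2=0x52
body[5] add  r2, r4, r5 → r2=0x82
body[6] sub  r5, r3, #20 → r5=0xa3
epilogue: pop r2=0x85, sp=0xac
r2: callee-saved, written=True
r3: caller-saved, written=True
r5: caller-saved, written=True

SURVIVE = r2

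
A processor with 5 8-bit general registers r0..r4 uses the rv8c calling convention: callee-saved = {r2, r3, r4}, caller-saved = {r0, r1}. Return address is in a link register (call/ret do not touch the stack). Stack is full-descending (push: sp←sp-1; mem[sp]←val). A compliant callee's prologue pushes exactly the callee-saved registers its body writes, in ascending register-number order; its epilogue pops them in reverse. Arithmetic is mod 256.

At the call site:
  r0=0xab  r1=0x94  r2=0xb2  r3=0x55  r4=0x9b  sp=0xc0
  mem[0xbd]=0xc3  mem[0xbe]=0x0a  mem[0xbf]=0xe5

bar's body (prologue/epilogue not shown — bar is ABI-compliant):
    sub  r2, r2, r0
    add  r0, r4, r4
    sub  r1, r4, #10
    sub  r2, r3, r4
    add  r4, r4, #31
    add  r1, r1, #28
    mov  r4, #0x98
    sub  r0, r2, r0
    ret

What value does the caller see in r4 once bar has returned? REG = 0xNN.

REG = 0x9b

prologue: push r2 -> mem[0xbf]=0xb2, sp=0xbf
prologue: push r4 -> mem[0xbe]=0x9b, sp=0xbe
body[0] sub  r2, r2, r0 -> r2=0x07
body[1] add  r0, r4, r4 -> r0=0x36
body[2] sub  r1, r4, #10 -> r1=0x91
body[3] sub  r2, r3, r4 -> r2=0xba
body[4] add  r4, r4, #31 -> r4=0xba
body[5] add  r1, r1, #28 -> r1=0xad
body[6] mov  r4, #0x98 -> r4=0x98
body[7] sub  r0, r2, r0 -> r0=0x84
epilogue: pop r4=0x9b, sp=0xbf
epilogue: pop r2=0xb2, sp=0xc0
r4 is callee-saved -> restored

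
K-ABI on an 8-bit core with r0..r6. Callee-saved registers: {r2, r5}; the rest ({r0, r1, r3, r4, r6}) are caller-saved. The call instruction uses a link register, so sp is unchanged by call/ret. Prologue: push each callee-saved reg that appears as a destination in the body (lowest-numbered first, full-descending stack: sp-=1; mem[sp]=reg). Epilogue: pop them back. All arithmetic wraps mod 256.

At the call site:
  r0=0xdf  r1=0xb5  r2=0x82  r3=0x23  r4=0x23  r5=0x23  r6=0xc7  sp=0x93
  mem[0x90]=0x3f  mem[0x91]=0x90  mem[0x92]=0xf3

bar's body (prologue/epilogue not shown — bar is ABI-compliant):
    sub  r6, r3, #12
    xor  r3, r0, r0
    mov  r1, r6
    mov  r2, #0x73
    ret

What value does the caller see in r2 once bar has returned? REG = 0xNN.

prologue: push r2 -> mem[0x92]=0x82, sp=0x92
body[0] sub  r6, r3, #12 -> r6=0x17
body[1] xor  r3, r0, r0 -> r3=0x00
body[2] mov  r1, r6 -> r1=0x17
body[3] mov  r2, #0x73 -> r2=0x73
epilogue: pop r2=0x82, sp=0x93
r2 is callee-saved -> restored

REG = 0x82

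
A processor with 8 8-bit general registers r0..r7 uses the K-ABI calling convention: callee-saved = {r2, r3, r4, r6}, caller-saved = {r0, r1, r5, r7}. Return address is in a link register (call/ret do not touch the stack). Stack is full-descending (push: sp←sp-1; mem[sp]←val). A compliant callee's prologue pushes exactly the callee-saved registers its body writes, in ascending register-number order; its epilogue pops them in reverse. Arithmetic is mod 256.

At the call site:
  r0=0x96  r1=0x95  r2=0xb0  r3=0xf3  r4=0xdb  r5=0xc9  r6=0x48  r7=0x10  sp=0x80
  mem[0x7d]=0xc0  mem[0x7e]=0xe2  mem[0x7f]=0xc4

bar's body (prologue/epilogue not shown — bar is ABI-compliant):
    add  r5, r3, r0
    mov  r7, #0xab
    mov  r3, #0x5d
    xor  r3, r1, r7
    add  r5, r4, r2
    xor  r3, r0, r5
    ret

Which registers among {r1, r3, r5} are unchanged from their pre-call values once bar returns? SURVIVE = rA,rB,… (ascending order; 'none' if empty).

prologue: push r3 -> mem[0x7f]=0xf3, sp=0x7f
body[0] add  r5, r3, r0 -> r5=0x89
body[1] mov  r7, #0xab -> r7=0xab
body[2] mov  r3, #0x5d -> r3=0x5d
body[3] xor  r3, r1, r7 -> r3=0x3e
body[4] add  r5, r4, r2 -> r5=0x8b
body[5] xor  r3, r0, r5 -> r3=0x1d
epilogue: pop r3=0xf3, sp=0x80
r1: caller-saved, written=False
r3: callee-saved, written=True
r5: caller-saved, written=True

SURVIVE = r1,r3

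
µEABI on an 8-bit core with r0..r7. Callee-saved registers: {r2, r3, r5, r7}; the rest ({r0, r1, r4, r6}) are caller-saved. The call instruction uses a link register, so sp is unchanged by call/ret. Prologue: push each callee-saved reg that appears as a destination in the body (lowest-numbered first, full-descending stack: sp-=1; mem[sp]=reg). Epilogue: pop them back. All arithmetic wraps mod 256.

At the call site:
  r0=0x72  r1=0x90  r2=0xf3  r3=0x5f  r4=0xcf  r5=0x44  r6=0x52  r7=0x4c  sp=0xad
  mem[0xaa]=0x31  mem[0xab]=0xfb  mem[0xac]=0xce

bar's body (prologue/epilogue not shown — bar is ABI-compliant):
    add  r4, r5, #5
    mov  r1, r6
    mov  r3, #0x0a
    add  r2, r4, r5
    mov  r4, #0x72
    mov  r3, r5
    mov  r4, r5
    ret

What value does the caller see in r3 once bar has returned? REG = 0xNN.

REG = 0x5f

prologue: push r2 -> mem[0xac]=0xf3, sp=0xac
prologue: push r3 -> mem[0xab]=0x5f, sp=0xab
body[0] add  r4, r5, #5 -> r4=0x49
body[1] mov  r1, r6 -> r1=0x52
body[2] mov  r3, #0x0a -> r3=0x0a
body[3] add  r2, r4, r5 -> r2=0x8d
body[4] mov  r4, #0x72 -> r4=0x72
body[5] mov  r3, r5 -> r3=0x44
body[6] mov  r4, r5 -> r4=0x44
epilogue: pop r3=0x5f, sp=0xac
epilogue: pop r2=0xf3, sp=0xad
r3 is callee-saved -> restored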